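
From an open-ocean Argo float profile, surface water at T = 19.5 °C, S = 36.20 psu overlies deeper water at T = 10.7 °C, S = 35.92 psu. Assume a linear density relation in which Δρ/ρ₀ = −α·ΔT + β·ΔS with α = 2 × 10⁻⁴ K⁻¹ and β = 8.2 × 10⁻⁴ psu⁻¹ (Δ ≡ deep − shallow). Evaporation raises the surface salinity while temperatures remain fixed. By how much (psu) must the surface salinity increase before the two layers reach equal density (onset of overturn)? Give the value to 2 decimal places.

1.87 psu

Neutral buoyancy requires −α(T_deep − T_surf) + β(S_deep − S_surf′) = 0.
S_surf′ = S_deep − (α/β)·ΔT = 35.92 − (2 × 10⁻⁴/8.2 × 10⁻⁴)·(-8.8) = 38.0663 psu.
Increase required: 38.0663 − 36.20 = 1.8663 psu.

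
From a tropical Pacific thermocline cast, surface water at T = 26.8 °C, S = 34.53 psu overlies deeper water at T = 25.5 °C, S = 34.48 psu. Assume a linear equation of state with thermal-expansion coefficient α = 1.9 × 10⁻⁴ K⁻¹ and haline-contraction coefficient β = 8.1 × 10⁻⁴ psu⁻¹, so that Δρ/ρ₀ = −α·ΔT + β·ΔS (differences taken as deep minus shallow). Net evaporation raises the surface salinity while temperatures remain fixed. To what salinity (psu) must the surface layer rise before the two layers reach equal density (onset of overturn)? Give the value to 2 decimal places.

34.78 psu

Neutral buoyancy requires −α(T_deep − T_surf) + β(S_deep − S_surf′) = 0.
S_surf′ = S_deep − (α/β)·ΔT = 34.48 − (1.9 × 10⁻⁴/8.1 × 10⁻⁴)·(-1.3) = 34.7849 psu.
Increase required: 34.7849 − 34.53 = 0.2549 psu.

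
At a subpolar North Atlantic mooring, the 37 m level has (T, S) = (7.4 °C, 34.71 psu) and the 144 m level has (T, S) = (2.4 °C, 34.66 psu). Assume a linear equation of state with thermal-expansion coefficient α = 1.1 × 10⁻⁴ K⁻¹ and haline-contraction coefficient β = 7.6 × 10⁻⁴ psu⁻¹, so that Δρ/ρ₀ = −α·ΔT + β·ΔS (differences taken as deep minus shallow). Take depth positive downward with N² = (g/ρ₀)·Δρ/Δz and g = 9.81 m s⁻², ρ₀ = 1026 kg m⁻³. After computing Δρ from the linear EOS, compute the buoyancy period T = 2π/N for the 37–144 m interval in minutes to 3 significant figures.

15.3 min

ΔT = -5.0 K, ΔS = -0.05 psu (deep − shallow).
Δρ/ρ₀ = −αΔT + βΔS = 5.50 × 10⁻⁴ − 3.80 × 10⁻⁵ = 5.12 × 10⁻⁴, so Δρ ≈ 0.5253 kg m⁻³.
N² = (g/ρ₀)·Δρ/Δz = g·(Δρ/ρ₀)/Δz = 9.81 × 5.12 × 10⁻⁴ / 107 = 4.6941 × 10⁻⁵ s⁻².
N = √(4.6941 × 10⁻⁵) = 6.8514 × 10⁻³ rad s⁻¹ → T = 2π/N = 917.07 s = 15.285 min ≈ 15.3 min.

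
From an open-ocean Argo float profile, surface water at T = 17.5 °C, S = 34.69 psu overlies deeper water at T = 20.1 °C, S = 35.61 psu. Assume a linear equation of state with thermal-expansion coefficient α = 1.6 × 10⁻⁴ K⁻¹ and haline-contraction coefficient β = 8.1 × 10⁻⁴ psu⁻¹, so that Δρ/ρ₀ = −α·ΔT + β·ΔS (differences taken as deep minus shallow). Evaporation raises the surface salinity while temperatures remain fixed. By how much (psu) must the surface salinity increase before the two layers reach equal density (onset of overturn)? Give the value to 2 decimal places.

Neutral buoyancy requires −α(T_deep − T_surf) + β(S_deep − S_surf′) = 0.
S_surf′ = S_deep − (α/β)·ΔT = 35.61 − (1.6 × 10⁻⁴/8.1 × 10⁻⁴)·(+2.6) = 35.0964 psu.
Increase required: 35.0964 − 34.69 = 0.4064 psu.

0.41 psu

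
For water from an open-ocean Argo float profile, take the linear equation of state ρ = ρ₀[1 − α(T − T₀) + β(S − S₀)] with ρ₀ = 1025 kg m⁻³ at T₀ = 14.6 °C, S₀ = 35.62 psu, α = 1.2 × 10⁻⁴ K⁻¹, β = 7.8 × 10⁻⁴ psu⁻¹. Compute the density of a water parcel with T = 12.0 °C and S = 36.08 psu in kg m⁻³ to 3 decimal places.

T − T₀ = -2.6 K, S − S₀ = +0.46 psu.
Bracket = 1 − α·(-2.6) + β·(+0.46) = 1 + (6.708 × 10⁻⁴) = 1.0006708.
ρ = 1025 × 1.0006708 = 1025.688 kg m⁻³.

1025.688 kg m⁻³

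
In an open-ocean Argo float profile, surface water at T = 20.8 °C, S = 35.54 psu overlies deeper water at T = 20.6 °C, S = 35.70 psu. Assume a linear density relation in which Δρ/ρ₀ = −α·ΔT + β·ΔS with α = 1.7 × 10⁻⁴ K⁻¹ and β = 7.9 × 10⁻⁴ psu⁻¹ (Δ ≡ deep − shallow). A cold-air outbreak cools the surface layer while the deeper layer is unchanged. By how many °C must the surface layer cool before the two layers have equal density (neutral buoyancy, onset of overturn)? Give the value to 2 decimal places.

0.94 °C

Neutral buoyancy requires Δρ = 0, i.e. −α(T_deep − T_surf′) + β(S_deep − S_surf) = 0.
T_surf′ = T_deep − (β/α)·ΔS = 20.6 − (7.9 × 10⁻⁴/1.7 × 10⁻⁴)·(+0.16) = 19.8565 °C.
Cooling required: 20.8 − (19.8565) = 0.9435 °C.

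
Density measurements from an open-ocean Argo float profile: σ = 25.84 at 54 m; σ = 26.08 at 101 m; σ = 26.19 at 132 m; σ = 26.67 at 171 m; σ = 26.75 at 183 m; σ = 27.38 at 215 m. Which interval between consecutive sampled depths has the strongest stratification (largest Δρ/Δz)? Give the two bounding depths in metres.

Compute the density gradient over each adjacent pair:
  54–101 m: Δρ/Δz = 0.24/47 = 5.1 × 10⁻³ kg m⁻⁴
  101–132 m: Δρ/Δz = 0.11/31 = 3.5 × 10⁻³ kg m⁻⁴
  132–171 m: Δρ/Δz = 0.48/39 = 0.012 kg m⁻⁴
  171–183 m: Δρ/Δz = 0.08/12 = 6.7 × 10⁻³ kg m⁻⁴
  183–215 m: Δρ/Δz = 0.63/32 = 0.020 kg m⁻⁴
The largest gradient is in the 183–215 m interval — the pycnocline.

183–215 m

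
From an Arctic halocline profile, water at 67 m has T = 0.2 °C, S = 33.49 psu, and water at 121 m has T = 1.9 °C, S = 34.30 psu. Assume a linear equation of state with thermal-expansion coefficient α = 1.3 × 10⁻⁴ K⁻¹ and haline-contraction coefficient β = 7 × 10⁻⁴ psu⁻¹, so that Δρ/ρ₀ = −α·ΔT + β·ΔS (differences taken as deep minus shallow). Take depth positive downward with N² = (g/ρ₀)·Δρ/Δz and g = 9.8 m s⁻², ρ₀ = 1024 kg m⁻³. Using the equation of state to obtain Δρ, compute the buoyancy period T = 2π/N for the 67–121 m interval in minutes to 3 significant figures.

ΔT = +1.7 K, ΔS = +0.81 psu (deep − shallow).
Δρ/ρ₀ = −αΔT + βΔS = -2.21 × 10⁻⁴ + 5.67 × 10⁻⁴ = 3.46 × 10⁻⁴, so Δρ ≈ 0.3543 kg m⁻³.
N² = (g/ρ₀)·Δρ/Δz = g·(Δρ/ρ₀)/Δz = 9.8 × 3.46 × 10⁻⁴ / 54 = 6.2793 × 10⁻⁵ s⁻².
N = √(6.2793 × 10⁻⁵) = 7.9242 × 10⁻³ rad s⁻¹ → T = 2π/N = 792.91 s = 13.215 min ≈ 13.2 min.

13.2 min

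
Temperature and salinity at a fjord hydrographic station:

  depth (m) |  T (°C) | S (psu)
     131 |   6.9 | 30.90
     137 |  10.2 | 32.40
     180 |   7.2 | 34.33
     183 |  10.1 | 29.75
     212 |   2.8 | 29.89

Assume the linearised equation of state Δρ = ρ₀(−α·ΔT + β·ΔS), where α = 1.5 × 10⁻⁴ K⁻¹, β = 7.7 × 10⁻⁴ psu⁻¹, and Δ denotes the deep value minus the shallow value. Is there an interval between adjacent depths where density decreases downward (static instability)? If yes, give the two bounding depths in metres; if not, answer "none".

180–183 m

Evaluate Δρ/ρ₀ = −αΔT + βΔS across each adjacent pair:
  131–137 m: −αΔT+βΔS = −(1.5 × 10⁻⁴)(+3.3)+(7.7 × 10⁻⁴)(+1.50) = 6.6 × 10⁻⁴ → stable
  137–180 m: −αΔT+βΔS = −(1.5 × 10⁻⁴)(-3.0)+(7.7 × 10⁻⁴)(+1.93) = 1.9 × 10⁻³ → stable
  180–183 m: −αΔT+βΔS = −(1.5 × 10⁻⁴)(+2.9)+(7.7 × 10⁻⁴)(-4.58) = -4.0 × 10⁻³ → UNSTABLE
  183–212 m: −αΔT+βΔS = −(1.5 × 10⁻⁴)(-7.3)+(7.7 × 10⁻⁴)(+0.14) = 1.2 × 10⁻³ → stable
The 180–183 m interval has Δρ < 0: lighter water underlies denser water.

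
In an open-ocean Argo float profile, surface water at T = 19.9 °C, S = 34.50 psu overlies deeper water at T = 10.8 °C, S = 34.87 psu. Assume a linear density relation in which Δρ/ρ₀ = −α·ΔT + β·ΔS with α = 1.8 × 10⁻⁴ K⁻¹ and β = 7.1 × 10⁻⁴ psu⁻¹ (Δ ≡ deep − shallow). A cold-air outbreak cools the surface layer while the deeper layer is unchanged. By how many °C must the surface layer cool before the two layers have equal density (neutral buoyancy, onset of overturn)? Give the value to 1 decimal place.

10.6 °C

Neutral buoyancy requires Δρ = 0, i.e. −α(T_deep − T_surf′) + β(S_deep − S_surf) = 0.
T_surf′ = T_deep − (β/α)·ΔS = 10.8 − (7.1 × 10⁻⁴/1.8 × 10⁻⁴)·(+0.37) = 9.341 °C.
Cooling required: 19.9 − (9.341) = 10.559 °C.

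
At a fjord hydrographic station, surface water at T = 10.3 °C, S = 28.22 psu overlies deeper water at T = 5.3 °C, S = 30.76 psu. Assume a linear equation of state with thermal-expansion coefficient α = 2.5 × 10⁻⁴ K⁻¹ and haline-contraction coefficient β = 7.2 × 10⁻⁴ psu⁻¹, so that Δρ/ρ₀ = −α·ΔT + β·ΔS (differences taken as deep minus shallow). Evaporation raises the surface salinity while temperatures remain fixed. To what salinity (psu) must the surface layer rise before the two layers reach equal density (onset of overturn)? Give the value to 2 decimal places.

Neutral buoyancy requires −α(T_deep − T_surf) + β(S_deep − S_surf′) = 0.
S_surf′ = S_deep − (α/β)·ΔT = 30.76 − (2.5 × 10⁻⁴/7.2 × 10⁻⁴)·(-5.0) = 32.4961 psu.
Increase required: 32.4961 − 28.22 = 4.2761 psu.

32.50 psu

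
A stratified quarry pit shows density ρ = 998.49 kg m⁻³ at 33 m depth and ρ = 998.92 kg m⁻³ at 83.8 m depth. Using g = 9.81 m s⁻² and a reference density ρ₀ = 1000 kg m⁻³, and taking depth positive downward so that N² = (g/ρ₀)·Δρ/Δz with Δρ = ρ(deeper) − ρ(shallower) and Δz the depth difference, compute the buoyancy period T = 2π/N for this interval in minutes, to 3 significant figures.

Δρ = 998.92 − 998.49 = 0.43 kg m⁻³ over Δz = 83.8 − 33 = 50.8 m.
N² = (9.81/1000) × (0.43/50.8) = 8.3037 × 10⁻⁵ s⁻².
N = √(8.3037 × 10⁻⁵) = 9.1125 × 10⁻³ rad s⁻¹, so T = 2π/N = 689.51 s = 11.492 min ≈ 11.5 min.

11.5 min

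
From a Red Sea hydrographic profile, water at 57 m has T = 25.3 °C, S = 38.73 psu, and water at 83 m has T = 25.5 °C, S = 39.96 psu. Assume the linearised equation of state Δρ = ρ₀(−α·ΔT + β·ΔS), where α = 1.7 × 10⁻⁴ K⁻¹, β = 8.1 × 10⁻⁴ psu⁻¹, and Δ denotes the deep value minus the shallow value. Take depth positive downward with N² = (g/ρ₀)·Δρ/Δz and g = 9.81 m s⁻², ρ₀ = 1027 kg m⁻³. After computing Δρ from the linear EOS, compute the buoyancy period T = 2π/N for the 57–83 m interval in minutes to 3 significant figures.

5.50 min

ΔT = +0.2 K, ΔS = +1.23 psu (deep − shallow).
Δρ/ρ₀ = −αΔT + βΔS = -3.40 × 10⁻⁵ + 9.963 × 10⁻⁴ = 9.623 × 10⁻⁴, so Δρ ≈ 0.9883 kg m⁻³.
N² = (g/ρ₀)·Δρ/Δz = g·(Δρ/ρ₀)/Δz = 9.81 × 9.623 × 10⁻⁴ / 26 = 3.6308 × 10⁻⁴ s⁻².
N = √(3.6308 × 10⁻⁴) = 0.019055 rad s⁻¹ → T = 2π/N = 329.74 s = 5.4957 min ≈ 5.50 min.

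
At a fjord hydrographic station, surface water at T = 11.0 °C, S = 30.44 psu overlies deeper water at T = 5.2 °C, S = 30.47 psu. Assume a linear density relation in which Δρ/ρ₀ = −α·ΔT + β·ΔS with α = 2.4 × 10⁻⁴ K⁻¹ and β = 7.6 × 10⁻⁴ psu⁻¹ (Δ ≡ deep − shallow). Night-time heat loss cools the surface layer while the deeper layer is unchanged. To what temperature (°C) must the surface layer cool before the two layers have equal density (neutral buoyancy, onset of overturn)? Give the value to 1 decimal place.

5.1 °C

Neutral buoyancy requires Δρ = 0, i.e. −α(T_deep − T_surf′) + β(S_deep − S_surf) = 0.
T_surf′ = T_deep − (β/α)·ΔS = 5.2 − (7.6 × 10⁻⁴/2.4 × 10⁻⁴)·(+0.03) = 5.105 °C.
Cooling required: 11.0 − (5.105) = 5.895 °C.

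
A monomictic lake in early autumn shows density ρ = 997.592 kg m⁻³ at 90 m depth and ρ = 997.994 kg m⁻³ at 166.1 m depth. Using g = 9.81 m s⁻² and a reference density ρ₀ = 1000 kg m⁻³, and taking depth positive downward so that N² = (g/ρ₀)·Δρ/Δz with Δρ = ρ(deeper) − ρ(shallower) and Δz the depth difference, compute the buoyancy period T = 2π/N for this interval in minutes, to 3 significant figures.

14.5 min

Δρ = 997.994 − 997.592 = 0.402 kg m⁻³ over Δz = 166.1 − 90 = 76.1 m.
N² = (9.81/1000) × (0.402/76.1) = 5.1822 × 10⁻⁵ s⁻².
N = √(5.1822 × 10⁻⁵) = 7.1987 × 10⁻³ rad s⁻¹, so T = 2π/N = 872.82 s = 14.547 min ≈ 14.5 min.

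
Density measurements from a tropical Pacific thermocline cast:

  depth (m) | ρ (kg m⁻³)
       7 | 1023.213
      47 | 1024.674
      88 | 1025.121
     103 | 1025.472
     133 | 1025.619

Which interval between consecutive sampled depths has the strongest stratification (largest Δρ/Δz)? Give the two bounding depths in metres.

Compute the density gradient over each adjacent pair:
  7–47 m: Δρ/Δz = 1.461/40 = 0.037 kg m⁻⁴
  47–88 m: Δρ/Δz = 0.447/41 = 0.011 kg m⁻⁴
  88–103 m: Δρ/Δz = 0.351/15 = 0.023 kg m⁻⁴
  103–133 m: Δρ/Δz = 0.147/30 = 4.9 × 10⁻³ kg m⁻⁴
The largest gradient is in the 7–47 m interval — the pycnocline.

7–47 m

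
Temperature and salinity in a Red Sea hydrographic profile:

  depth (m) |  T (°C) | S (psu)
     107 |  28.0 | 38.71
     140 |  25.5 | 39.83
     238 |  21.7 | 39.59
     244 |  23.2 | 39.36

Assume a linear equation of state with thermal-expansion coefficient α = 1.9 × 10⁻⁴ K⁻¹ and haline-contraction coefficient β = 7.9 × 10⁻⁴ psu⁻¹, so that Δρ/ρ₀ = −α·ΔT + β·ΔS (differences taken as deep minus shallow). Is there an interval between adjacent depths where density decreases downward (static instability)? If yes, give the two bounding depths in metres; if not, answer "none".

Evaluate Δρ/ρ₀ = −αΔT + βΔS across each adjacent pair:
  107–140 m: −αΔT+βΔS = −(1.9 × 10⁻⁴)(-2.5)+(7.9 × 10⁻⁴)(+1.12) = 1.4 × 10⁻³ → stable
  140–238 m: −αΔT+βΔS = −(1.9 × 10⁻⁴)(-3.8)+(7.9 × 10⁻⁴)(-0.24) = 5.3 × 10⁻⁴ → stable
  238–244 m: −αΔT+βΔS = −(1.9 × 10⁻⁴)(+1.5)+(7.9 × 10⁻⁴)(-0.23) = -4.7 × 10⁻⁴ → UNSTABLE
The 238–244 m interval has Δρ < 0: lighter water underlies denser water.

238–244 m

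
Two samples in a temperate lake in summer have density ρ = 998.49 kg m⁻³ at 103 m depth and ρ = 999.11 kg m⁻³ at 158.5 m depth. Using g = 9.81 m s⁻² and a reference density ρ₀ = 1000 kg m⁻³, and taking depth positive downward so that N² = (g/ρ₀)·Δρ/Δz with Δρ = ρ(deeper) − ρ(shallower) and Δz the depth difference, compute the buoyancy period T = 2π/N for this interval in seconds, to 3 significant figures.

600 s

Δρ = 999.11 − 998.49 = 0.62 kg m⁻³ over Δz = 158.5 − 103 = 55.5 m.
N² = (9.81/1000) × (0.62/55.5) = 1.0959 × 10⁻⁴ s⁻².
N = √(1.0959 × 10⁻⁴) = 0.010469 rad s⁻¹, so T = 2π/N = 600.17 s ≈ 600 s.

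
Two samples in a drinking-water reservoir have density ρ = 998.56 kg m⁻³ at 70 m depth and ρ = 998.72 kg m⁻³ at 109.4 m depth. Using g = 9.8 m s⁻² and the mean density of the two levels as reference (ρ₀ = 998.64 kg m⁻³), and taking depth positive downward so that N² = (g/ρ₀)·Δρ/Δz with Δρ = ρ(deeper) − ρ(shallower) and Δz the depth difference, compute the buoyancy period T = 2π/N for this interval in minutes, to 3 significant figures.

Δρ = 998.72 − 998.56 = 0.16 kg m⁻³ over Δz = 109.4 − 70 = 39.4 m.
N² = (9.8/998.64) × (0.16/39.4) = 3.9851 × 10⁻⁵ s⁻².
N = √(3.9851 × 10⁻⁵) = 6.3128 × 10⁻³ rad s⁻¹, so T = 2π/N = 995.31 s = 16.588 min ≈ 16.6 min.

16.6 min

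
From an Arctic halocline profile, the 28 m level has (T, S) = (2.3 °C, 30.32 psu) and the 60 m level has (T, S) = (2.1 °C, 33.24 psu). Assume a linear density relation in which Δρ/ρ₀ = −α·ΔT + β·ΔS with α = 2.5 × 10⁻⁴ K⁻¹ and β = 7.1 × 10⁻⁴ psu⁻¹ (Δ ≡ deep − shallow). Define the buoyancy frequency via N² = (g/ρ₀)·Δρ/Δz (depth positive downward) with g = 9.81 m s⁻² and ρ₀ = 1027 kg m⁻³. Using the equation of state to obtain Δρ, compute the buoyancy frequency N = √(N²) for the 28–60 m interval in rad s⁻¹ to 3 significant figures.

0.0255 rad s⁻¹

ΔT = -0.2 K, ΔS = +2.92 psu (deep − shallow).
Δρ/ρ₀ = −αΔT + βΔS = 5.00 × 10⁻⁵ + 2.0732 × 10⁻³ = 2.1232 × 10⁻³, so Δρ ≈ 2.181 kg m⁻³.
N² = (g/ρ₀)·Δρ/Δz = g·(Δρ/ρ₀)/Δz = 9.81 × 2.1232 × 10⁻³ / 32 = 6.5089 × 10⁻⁴ s⁻².
N = √(6.5089 × 10⁻⁴) = 0.025513 rad s⁻¹ ≈ 0.0255 rad s⁻¹.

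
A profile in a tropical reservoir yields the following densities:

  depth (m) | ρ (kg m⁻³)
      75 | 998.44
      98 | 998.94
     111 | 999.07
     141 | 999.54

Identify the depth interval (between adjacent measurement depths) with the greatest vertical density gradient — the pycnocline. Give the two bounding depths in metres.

75–98 m

Compute the density gradient over each adjacent pair:
  75–98 m: Δρ/Δz = 0.50/23 = 0.022 kg m⁻⁴
  98–111 m: Δρ/Δz = 0.13/13 = 0.010 kg m⁻⁴
  111–141 m: Δρ/Δz = 0.47/30 = 0.016 kg m⁻⁴
The largest gradient is in the 75–98 m interval — the pycnocline.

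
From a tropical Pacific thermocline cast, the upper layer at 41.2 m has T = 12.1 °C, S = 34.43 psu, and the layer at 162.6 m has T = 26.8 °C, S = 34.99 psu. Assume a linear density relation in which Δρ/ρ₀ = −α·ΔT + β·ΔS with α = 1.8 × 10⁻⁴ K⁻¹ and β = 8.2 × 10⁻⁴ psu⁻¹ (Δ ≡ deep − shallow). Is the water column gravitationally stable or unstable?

unstable

ΔT = 26.8 − 12.1 = +14.7 K and ΔS = 34.99 − 34.43 = +0.56 psu (deep − shallow).
−αΔT = -2.646 × 10⁻³; βΔS = 4.592 × 10⁻⁴; sum Δρ/ρ₀ = -2.1868 × 10⁻³.
Δρ/ρ₀ < 0, so Δρ < 0: deeper water is lighter → statically unstable; the column would overturn.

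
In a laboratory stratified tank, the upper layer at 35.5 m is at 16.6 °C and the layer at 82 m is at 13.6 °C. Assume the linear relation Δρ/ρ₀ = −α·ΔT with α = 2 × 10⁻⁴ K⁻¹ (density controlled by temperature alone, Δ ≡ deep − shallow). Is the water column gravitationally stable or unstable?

stable

ΔT = 13.6 − 16.6 = -3.0 K, so Δρ/ρ₀ = −αΔT = 6.00 × 10⁻⁴.
Δρ/ρ₀ > 0, so Δρ > 0: deeper water is denser → statically stable.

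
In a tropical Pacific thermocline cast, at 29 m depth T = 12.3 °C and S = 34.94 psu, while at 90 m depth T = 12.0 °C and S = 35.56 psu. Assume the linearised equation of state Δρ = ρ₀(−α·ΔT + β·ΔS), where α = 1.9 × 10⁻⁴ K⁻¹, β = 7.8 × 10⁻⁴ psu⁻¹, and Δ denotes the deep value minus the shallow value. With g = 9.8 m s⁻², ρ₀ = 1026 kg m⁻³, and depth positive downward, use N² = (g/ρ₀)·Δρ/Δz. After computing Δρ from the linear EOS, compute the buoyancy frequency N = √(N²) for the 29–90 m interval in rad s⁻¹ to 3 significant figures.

ΔT = -0.3 K, ΔS = +0.62 psu (deep − shallow).
Δρ/ρ₀ = −αΔT + βΔS = 5.70 × 10⁻⁵ + 4.836 × 10⁻⁴ = 5.406 × 10⁻⁴, so Δρ ≈ 0.5547 kg m⁻³.
N² = (g/ρ₀)·Δρ/Δz = g·(Δρ/ρ₀)/Δz = 9.8 × 5.406 × 10⁻⁴ / 61 = 8.6850 × 10⁻⁵ s⁻².
N = √(8.6850 × 10⁻⁵) = 9.3193 × 10⁻³ rad s⁻¹ ≈ 9.32 × 10⁻³ rad s⁻¹.

9.32 × 10⁻³ rad s⁻¹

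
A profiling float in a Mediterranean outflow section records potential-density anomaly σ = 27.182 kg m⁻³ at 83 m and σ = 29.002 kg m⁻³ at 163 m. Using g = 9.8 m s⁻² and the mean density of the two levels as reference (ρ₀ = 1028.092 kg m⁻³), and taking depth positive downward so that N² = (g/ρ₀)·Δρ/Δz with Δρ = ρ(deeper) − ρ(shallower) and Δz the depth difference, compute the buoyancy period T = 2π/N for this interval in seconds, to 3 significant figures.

Δρ = 1029.002 − 1027.182 = 1.820 kg m⁻³ over Δz = 163 − 83 = 80 m.
N² = (9.8/1028.092) × (1.820/80) = 2.1686 × 10⁻⁴ s⁻².
N = √(2.1686 × 10⁻⁴) = 0.014726 rad s⁻¹, so T = 2π/N = 426.67 s ≈ 427 s.

427 s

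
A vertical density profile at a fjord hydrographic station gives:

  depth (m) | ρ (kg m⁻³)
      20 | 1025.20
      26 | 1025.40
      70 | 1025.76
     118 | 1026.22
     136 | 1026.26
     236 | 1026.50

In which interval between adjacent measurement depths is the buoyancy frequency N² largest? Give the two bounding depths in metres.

Compute the density gradient over each adjacent pair:
  20–26 m: Δρ/Δz = 0.20/6 = 0.033 kg m⁻⁴
  26–70 m: Δρ/Δz = 0.36/44 = 8.2 × 10⁻³ kg m⁻⁴
  70–118 m: Δρ/Δz = 0.46/48 = 9.6 × 10⁻³ kg m⁻⁴
  118–136 m: Δρ/Δz = 0.04/18 = 2.2 × 10⁻³ kg m⁻⁴
  136–236 m: Δρ/Δz = 0.24/100 = 2.4 × 10⁻³ kg m⁻⁴
The largest gradient is in the 20–26 m interval — the pycnocline.

20–26 m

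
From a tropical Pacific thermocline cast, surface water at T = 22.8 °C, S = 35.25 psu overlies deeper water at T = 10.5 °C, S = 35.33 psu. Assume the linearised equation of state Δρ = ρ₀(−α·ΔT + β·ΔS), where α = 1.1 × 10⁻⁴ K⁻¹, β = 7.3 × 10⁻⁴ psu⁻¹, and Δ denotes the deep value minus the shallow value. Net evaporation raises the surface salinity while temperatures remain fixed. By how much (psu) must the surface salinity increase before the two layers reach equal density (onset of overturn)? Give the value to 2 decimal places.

1.93 psu

Neutral buoyancy requires −α(T_deep − T_surf) + β(S_deep − S_surf′) = 0.
S_surf′ = S_deep − (α/β)·ΔT = 35.33 − (1.1 × 10⁻⁴/7.3 × 10⁻⁴)·(-12.3) = 37.1834 psu.
Increase required: 37.1834 − 35.25 = 1.9334 psu.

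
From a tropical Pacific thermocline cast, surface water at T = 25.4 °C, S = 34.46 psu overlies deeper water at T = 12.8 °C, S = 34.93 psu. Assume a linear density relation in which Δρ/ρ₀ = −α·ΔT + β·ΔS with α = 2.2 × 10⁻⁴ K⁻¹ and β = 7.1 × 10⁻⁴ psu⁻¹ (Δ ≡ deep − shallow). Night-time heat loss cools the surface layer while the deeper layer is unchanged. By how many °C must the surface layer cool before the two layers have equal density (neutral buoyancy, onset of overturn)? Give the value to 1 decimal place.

14.1 °C

Neutral buoyancy requires Δρ = 0, i.e. −α(T_deep − T_surf′) + β(S_deep − S_surf) = 0.
T_surf′ = T_deep − (β/α)·ΔS = 12.8 − (7.1 × 10⁻⁴/2.2 × 10⁻⁴)·(+0.47) = 11.283 °C.
Cooling required: 25.4 − (11.283) = 14.117 °C.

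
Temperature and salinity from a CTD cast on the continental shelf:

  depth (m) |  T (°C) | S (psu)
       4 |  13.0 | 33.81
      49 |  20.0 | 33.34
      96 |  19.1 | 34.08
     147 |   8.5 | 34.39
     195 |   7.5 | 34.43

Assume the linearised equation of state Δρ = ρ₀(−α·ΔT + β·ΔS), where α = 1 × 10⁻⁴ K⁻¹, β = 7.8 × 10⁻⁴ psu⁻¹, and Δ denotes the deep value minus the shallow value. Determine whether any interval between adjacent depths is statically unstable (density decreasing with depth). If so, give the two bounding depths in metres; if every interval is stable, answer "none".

4–49 m

Evaluate Δρ/ρ₀ = −αΔT + βΔS across each adjacent pair:
  4–49 m: −αΔT+βΔS = −(1 × 10⁻⁴)(+7.0)+(7.8 × 10⁻⁴)(-0.47) = -1.1 × 10⁻³ → UNSTABLE
  49–96 m: −αΔT+βΔS = −(1 × 10⁻⁴)(-0.9)+(7.8 × 10⁻⁴)(+0.74) = 6.7 × 10⁻⁴ → stable
  96–147 m: −αΔT+βΔS = −(1 × 10⁻⁴)(-10.6)+(7.8 × 10⁻⁴)(+0.31) = 1.3 × 10⁻³ → stable
  147–195 m: −αΔT+βΔS = −(1 × 10⁻⁴)(-1.0)+(7.8 × 10⁻⁴)(+0.04) = 1.3 × 10⁻⁴ → stable
The 4–49 m interval has Δρ < 0: lighter water underlies denser water.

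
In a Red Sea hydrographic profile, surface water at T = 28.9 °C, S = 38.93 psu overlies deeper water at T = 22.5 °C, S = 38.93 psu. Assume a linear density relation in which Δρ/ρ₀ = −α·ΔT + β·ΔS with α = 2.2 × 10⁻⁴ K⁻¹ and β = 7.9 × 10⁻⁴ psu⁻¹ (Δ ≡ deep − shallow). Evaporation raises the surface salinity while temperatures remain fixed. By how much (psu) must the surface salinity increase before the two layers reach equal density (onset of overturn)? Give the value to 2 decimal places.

1.78 psu

Neutral buoyancy requires −α(T_deep − T_surf) + β(S_deep − S_surf′) = 0.
S_surf′ = S_deep − (α/β)·ΔT = 38.93 − (2.2 × 10⁻⁴/7.9 × 10⁻⁴)·(-6.4) = 40.7123 psu.
Increase required: 40.7123 − 38.93 = 1.7823 psu.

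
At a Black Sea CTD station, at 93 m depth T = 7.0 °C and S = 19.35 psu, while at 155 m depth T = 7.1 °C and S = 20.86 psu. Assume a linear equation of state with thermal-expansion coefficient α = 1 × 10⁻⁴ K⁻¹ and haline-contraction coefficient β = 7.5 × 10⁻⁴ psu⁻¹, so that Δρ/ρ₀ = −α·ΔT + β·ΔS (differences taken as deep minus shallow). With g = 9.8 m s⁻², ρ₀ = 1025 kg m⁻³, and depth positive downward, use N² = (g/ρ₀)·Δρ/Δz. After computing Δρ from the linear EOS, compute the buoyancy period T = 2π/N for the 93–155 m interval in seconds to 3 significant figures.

ΔT = +0.1 K, ΔS = +1.51 psu (deep − shallow).
Δρ/ρ₀ = −αΔT + βΔS = -1.00 × 10⁻⁵ + 1.1325 × 10⁻³ = 1.1225 × 10⁻³, so Δρ ≈ 1.151 kg m⁻³.
N² = (g/ρ₀)·Δρ/Δz = g·(Δρ/ρ₀)/Δz = 9.8 × 1.1225 × 10⁻³ / 62 = 1.7743 × 10⁻⁴ s⁻².
N = √(1.7743 × 10⁻⁴) = 0.013320 rad s⁻¹ → T = 2π/N = 471.71 s ≈ 472 s.

472 s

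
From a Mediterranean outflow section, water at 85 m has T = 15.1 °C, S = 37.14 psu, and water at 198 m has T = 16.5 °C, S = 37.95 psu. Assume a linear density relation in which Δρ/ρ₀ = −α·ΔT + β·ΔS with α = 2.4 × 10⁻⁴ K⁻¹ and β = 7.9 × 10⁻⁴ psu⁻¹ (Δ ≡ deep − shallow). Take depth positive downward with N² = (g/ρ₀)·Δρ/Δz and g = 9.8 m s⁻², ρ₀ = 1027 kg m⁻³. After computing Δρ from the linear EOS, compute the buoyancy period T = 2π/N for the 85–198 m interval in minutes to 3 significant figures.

20.4 min

ΔT = +1.4 K, ΔS = +0.81 psu (deep − shallow).
Δρ/ρ₀ = −αΔT + βΔS = -3.36 × 10⁻⁴ + 6.399 × 10⁻⁴ = 3.039 × 10⁻⁴, so Δρ ≈ 0.3121 kg m⁻³.
N² = (g/ρ₀)·Δρ/Δz = g·(Δρ/ρ₀)/Δz = 9.8 × 3.039 × 10⁻⁴ / 113 = 2.6356 × 10⁻⁵ s⁻².
N = √(2.6356 × 10⁻⁵) = 5.1338 × 10⁻³ rad s⁻¹ → T = 2π/N = 1.2239 × 10³ s = 20.398 min ≈ 20.4 min.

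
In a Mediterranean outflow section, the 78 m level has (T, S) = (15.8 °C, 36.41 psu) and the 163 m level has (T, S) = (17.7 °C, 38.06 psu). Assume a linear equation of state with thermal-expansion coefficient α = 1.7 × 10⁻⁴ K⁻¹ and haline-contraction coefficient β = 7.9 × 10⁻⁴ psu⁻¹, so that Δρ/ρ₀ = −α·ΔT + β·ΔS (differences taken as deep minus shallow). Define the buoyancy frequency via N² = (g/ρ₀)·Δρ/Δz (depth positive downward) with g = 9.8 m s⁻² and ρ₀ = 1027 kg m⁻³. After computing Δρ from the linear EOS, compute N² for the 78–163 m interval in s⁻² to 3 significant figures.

ΔT = +1.9 K, ΔS = +1.65 psu (deep − shallow).
Δρ/ρ₀ = −αΔT + βΔS = -3.23 × 10⁻⁴ + 1.3035 × 10⁻³ = 9.805 × 10⁻⁴, so Δρ ≈ 1.007 kg m⁻³.
N² = (g/ρ₀)·Δρ/Δz = g·(Δρ/ρ₀)/Δz = 9.8 × 9.805 × 10⁻⁴ / 85 = 1.1305 × 10⁻⁴ s⁻² ≈ 1.13 × 10⁻⁴ s⁻².

1.13 × 10⁻⁴ s⁻²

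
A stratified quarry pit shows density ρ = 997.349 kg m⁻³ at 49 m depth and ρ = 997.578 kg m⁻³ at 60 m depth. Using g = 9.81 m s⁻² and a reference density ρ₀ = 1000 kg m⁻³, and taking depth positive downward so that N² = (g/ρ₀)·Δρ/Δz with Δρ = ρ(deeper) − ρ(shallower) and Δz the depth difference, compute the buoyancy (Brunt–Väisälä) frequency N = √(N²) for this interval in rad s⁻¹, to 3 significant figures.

Δρ = 997.578 − 997.349 = 0.229 kg m⁻³ over Δz = 60 − 49 = 11 m.
N² = (9.81/1000) × (0.229/11) = 2.0423 × 10⁻⁴ s⁻².
N = √(2.0423 × 10⁻⁴) = 0.014291 rad s⁻¹ ≈ 0.0143 rad s⁻¹.
N² > 0, so the interval is statically stable.

0.0143 rad s⁻¹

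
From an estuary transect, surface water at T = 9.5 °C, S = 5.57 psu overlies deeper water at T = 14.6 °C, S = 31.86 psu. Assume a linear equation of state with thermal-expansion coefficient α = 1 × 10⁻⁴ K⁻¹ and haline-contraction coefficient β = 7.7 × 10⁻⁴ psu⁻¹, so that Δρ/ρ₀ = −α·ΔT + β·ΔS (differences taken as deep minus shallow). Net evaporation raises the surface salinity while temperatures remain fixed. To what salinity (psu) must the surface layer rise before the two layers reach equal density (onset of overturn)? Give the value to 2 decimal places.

31.20 psu

Neutral buoyancy requires −α(T_deep − T_surf) + β(S_deep − S_surf′) = 0.
S_surf′ = S_deep − (α/β)·ΔT = 31.86 − (1 × 10⁻⁴/7.7 × 10⁻⁴)·(+5.1) = 31.1977 psu.
Increase required: 31.1977 − 5.57 = 25.6277 psu.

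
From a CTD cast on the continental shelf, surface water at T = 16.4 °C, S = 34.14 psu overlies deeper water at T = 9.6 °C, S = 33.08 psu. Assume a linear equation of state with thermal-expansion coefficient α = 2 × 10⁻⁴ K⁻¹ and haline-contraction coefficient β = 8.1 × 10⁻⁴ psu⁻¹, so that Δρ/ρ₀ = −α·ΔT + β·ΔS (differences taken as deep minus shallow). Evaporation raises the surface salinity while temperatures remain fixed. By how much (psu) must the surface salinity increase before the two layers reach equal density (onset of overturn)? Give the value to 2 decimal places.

0.62 psu

Neutral buoyancy requires −α(T_deep − T_surf) + β(S_deep − S_surf′) = 0.
S_surf′ = S_deep − (α/β)·ΔT = 33.08 − (2 × 10⁻⁴/8.1 × 10⁻⁴)·(-6.8) = 34.7590 psu.
Increase required: 34.7590 − 34.14 = 0.6190 psu.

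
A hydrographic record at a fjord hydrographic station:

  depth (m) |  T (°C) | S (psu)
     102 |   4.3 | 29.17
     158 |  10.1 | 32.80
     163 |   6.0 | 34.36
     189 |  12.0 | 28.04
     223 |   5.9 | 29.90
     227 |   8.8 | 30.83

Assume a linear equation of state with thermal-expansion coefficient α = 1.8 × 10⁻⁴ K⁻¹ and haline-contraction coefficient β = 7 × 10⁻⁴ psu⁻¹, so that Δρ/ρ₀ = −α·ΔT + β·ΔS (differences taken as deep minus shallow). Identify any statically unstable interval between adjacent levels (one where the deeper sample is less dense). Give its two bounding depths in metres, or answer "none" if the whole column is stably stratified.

Evaluate Δρ/ρ₀ = −αΔT + βΔS across each adjacent pair:
  102–158 m: −αΔT+βΔS = −(1.8 × 10⁻⁴)(+5.8)+(7 × 10⁻⁴)(+3.63) = 1.5 × 10⁻³ → stable
  158–163 m: −αΔT+βΔS = −(1.8 × 10⁻⁴)(-4.1)+(7 × 10⁻⁴)(+1.56) = 1.8 × 10⁻³ → stable
  163–189 m: −αΔT+βΔS = −(1.8 × 10⁻⁴)(+6.0)+(7 × 10⁻⁴)(-6.32) = -5.5 × 10⁻³ → UNSTABLE
  189–223 m: −αΔT+βΔS = −(1.8 × 10⁻⁴)(-6.1)+(7 × 10⁻⁴)(+1.86) = 2.4 × 10⁻³ → stable
  223–227 m: −αΔT+βΔS = −(1.8 × 10⁻⁴)(+2.9)+(7 × 10⁻⁴)(+0.93) = 1.3 × 10⁻⁴ → stable
The 163–189 m interval has Δρ < 0: lighter water underlies denser water.

163–189 m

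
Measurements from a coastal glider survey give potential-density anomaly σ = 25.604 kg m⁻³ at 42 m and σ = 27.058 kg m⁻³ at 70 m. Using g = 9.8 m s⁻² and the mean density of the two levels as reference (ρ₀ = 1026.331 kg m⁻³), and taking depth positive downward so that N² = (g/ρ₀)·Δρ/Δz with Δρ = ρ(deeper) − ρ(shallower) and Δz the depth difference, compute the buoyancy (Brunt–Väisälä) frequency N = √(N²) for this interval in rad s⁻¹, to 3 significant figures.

0.0223 rad s⁻¹

Δρ = 1027.058 − 1025.604 = 1.454 kg m⁻³ over Δz = 70 − 42 = 28 m.
N² = (9.8/1026.331) × (1.454/28) = 4.9584 × 10⁻⁴ s⁻².
N = √(4.9584 × 10⁻⁴) = 0.022267 rad s⁻¹ ≈ 0.0223 rad s⁻¹.
Since Δρ > 0 the layer is stably stratified.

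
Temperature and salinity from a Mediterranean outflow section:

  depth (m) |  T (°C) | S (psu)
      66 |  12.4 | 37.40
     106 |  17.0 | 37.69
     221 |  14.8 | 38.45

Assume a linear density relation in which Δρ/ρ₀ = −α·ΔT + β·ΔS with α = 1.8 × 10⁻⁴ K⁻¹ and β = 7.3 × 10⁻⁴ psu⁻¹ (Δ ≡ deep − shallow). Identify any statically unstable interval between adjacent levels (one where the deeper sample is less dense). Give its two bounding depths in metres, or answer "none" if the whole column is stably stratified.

66–106 m

Evaluate Δρ/ρ₀ = −αΔT + βΔS across each adjacent pair:
  66–106 m: −αΔT+βΔS = −(1.8 × 10⁻⁴)(+4.6)+(7.3 × 10⁻⁴)(+0.29) = -6.2 × 10⁻⁴ → UNSTABLE
  106–221 m: −αΔT+βΔS = −(1.8 × 10⁻⁴)(-2.2)+(7.3 × 10⁻⁴)(+0.76) = 9.5 × 10⁻⁴ → stable
The 66–106 m interval has Δρ < 0: lighter water underlies denser water.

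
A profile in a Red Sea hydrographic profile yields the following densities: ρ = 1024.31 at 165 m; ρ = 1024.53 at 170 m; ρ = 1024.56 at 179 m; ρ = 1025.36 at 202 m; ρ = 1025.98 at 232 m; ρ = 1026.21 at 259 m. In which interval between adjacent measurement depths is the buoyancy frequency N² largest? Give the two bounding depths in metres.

165–170 m

Compute the density gradient over each adjacent pair:
  165–170 m: Δρ/Δz = 0.22/5 = 0.044 kg m⁻⁴
  170–179 m: Δρ/Δz = 0.03/9 = 3.3 × 10⁻³ kg m⁻⁴
  179–202 m: Δρ/Δz = 0.80/23 = 0.035 kg m⁻⁴
  202–232 m: Δρ/Δz = 0.62/30 = 0.021 kg m⁻⁴
  232–259 m: Δρ/Δz = 0.23/27 = 8.5 × 10⁻³ kg m⁻⁴
The largest gradient is in the 165–170 m interval — the pycnocline.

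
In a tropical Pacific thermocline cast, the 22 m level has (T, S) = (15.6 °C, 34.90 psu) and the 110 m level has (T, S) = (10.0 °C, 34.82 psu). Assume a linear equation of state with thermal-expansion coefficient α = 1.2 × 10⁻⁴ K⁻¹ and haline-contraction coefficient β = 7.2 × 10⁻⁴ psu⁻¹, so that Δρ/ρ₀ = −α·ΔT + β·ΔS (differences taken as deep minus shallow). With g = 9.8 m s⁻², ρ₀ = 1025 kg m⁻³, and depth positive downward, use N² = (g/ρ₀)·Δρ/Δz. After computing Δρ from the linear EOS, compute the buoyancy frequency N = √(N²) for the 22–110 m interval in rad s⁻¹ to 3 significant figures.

ΔT = -5.6 K, ΔS = -0.08 psu (deep − shallow).
Δρ/ρ₀ = −αΔT + βΔS = 6.72 × 10⁻⁴ − 5.76 × 10⁻⁵ = 6.144 × 10⁻⁴, so Δρ ≈ 0.6298 kg m⁻³.
N² = (g/ρ₀)·Δρ/Δz = g·(Δρ/ρ₀)/Δz = 9.8 × 6.144 × 10⁻⁴ / 88 = 6.8422 × 10⁻⁵ s⁻².
N = √(6.8422 × 10⁻⁵) = 8.2718 × 10⁻³ rad s⁻¹ ≈ 8.27 × 10⁻³ rad s⁻¹.

8.27 × 10⁻³ rad s⁻¹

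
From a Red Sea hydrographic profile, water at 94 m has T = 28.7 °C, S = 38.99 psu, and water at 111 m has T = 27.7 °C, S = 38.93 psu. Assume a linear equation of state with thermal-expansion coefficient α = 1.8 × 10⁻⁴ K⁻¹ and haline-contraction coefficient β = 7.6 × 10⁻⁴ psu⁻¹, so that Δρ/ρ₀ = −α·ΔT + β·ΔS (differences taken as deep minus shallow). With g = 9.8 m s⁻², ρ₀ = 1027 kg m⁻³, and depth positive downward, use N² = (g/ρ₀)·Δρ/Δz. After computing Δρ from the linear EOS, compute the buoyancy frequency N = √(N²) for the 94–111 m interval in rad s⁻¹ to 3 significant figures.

8.80 × 10⁻³ rad s⁻¹

ΔT = -1.0 K, ΔS = -0.06 psu (deep − shallow).
Δρ/ρ₀ = −αΔT + βΔS = 1.80 × 10⁻⁴ − 4.56 × 10⁻⁵ = 1.344 × 10⁻⁴, so Δρ ≈ 0.1380 kg m⁻³.
N² = (g/ρ₀)·Δρ/Δz = g·(Δρ/ρ₀)/Δz = 9.8 × 1.344 × 10⁻⁴ / 17 = 7.7478 × 10⁻⁵ s⁻².
N = √(7.7478 × 10⁻⁵) = 8.8022 × 10⁻³ rad s⁻¹ ≈ 8.80 × 10⁻³ rad s⁻¹.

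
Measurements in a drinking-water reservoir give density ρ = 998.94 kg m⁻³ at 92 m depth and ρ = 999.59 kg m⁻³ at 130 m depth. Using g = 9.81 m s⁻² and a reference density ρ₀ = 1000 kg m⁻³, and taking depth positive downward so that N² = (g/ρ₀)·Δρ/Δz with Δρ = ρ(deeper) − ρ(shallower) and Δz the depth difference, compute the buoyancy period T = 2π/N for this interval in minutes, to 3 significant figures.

8.08 min

Δρ = 999.59 − 998.94 = 0.65 kg m⁻³ over Δz = 130 − 92 = 38 m.
N² = (9.81/1000) × (0.65/38) = 1.6780 × 10⁻⁴ s⁻².
N = √(1.6780 × 10⁻⁴) = 0.012954 rad s⁻¹, so T = 2π/N = 485.04 s = 8.0840 min ≈ 8.08 min.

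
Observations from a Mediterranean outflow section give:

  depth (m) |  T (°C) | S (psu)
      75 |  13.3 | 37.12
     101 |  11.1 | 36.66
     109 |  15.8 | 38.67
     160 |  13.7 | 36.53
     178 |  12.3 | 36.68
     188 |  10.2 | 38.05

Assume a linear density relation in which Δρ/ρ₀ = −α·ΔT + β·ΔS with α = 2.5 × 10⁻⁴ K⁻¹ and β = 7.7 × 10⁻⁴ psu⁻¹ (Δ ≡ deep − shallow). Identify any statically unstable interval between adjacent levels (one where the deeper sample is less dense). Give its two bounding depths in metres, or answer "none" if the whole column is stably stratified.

Evaluate Δρ/ρ₀ = −αΔT + βΔS across each adjacent pair:
  75–101 m: −αΔT+βΔS = −(2.5 × 10⁻⁴)(-2.2)+(7.7 × 10⁻⁴)(-0.46) = 2.0 × 10⁻⁴ → stable
  101–109 m: −αΔT+βΔS = −(2.5 × 10⁻⁴)(+4.7)+(7.7 × 10⁻⁴)(+2.01) = 3.7 × 10⁻⁴ → stable
  109–160 m: −αΔT+βΔS = −(2.5 × 10⁻⁴)(-2.1)+(7.7 × 10⁻⁴)(-2.14) = -1.1 × 10⁻³ → UNSTABLE
  160–178 m: −αΔT+βΔS = −(2.5 × 10⁻⁴)(-1.4)+(7.7 × 10⁻⁴)(+0.15) = 4.7 × 10⁻⁴ → stable
  178–188 m: −αΔT+βΔS = −(2.5 × 10⁻⁴)(-2.1)+(7.7 × 10⁻⁴)(+1.37) = 1.6 × 10⁻³ → stable
The 109–160 m interval has Δρ < 0: lighter water underlies denser water.

109–160 m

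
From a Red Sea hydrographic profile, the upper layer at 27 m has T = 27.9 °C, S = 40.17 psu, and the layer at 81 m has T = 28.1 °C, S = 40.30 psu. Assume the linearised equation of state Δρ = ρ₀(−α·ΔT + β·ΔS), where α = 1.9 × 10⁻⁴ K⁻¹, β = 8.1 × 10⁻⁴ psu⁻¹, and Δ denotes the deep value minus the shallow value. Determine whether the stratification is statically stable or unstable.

stable

ΔT = 28.1 − 27.9 = +0.2 K and ΔS = 40.30 − 40.17 = +0.13 psu (deep − shallow).
−αΔT = -3.80 × 10⁻⁵; βΔS = 1.053 × 10⁻⁴; sum Δρ/ρ₀ = 6.73 × 10⁻⁵.
Δρ/ρ₀ > 0, so Δρ > 0: deeper water is denser → statically stable.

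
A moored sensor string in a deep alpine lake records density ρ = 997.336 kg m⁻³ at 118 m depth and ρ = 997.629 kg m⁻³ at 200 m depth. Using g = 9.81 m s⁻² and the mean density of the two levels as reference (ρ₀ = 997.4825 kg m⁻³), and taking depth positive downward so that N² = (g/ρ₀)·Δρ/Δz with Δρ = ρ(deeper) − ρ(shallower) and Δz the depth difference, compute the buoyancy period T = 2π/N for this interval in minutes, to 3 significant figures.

Δρ = 997.629 − 997.336 = 0.293 kg m⁻³ over Δz = 200 − 118 = 82 m.
N² = (9.81/997.4825) × (0.293/82) = 3.5141 × 10⁻⁵ s⁻².
N = √(3.5141 × 10⁻⁵) = 5.9280 × 10⁻³ rad s⁻¹, so T = 2π/N = 1.0599 × 10³ s = 17.665 min ≈ 17.7 min.

17.7 min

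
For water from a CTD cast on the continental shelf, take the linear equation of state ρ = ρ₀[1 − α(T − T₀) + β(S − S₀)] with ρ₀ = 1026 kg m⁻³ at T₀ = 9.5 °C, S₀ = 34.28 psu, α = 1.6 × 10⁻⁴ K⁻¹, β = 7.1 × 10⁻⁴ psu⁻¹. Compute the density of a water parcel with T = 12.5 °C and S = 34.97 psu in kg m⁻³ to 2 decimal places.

T − T₀ = +3.0 K, S − S₀ = +0.69 psu.
Bracket = 1 − α·(+3.0) + β·(+0.69) = 1 + (9.90 × 10⁻⁶) = 1.0000099.
ρ = 1026 × 1.0000099 = 1026.01 kg m⁻³.

1026.01 kg m⁻³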